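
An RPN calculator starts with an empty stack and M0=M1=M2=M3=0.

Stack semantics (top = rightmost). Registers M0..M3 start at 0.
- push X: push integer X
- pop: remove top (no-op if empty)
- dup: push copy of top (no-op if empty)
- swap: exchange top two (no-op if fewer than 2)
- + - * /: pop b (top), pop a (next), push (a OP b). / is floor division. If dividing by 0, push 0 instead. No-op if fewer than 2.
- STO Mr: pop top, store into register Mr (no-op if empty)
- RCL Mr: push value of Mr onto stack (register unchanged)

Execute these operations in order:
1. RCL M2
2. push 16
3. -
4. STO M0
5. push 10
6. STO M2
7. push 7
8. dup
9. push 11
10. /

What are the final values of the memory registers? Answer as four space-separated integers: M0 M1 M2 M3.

Answer: -16 0 10 0

Derivation:
After op 1 (RCL M2): stack=[0] mem=[0,0,0,0]
After op 2 (push 16): stack=[0,16] mem=[0,0,0,0]
After op 3 (-): stack=[-16] mem=[0,0,0,0]
After op 4 (STO M0): stack=[empty] mem=[-16,0,0,0]
After op 5 (push 10): stack=[10] mem=[-16,0,0,0]
After op 6 (STO M2): stack=[empty] mem=[-16,0,10,0]
After op 7 (push 7): stack=[7] mem=[-16,0,10,0]
After op 8 (dup): stack=[7,7] mem=[-16,0,10,0]
After op 9 (push 11): stack=[7,7,11] mem=[-16,0,10,0]
After op 10 (/): stack=[7,0] mem=[-16,0,10,0]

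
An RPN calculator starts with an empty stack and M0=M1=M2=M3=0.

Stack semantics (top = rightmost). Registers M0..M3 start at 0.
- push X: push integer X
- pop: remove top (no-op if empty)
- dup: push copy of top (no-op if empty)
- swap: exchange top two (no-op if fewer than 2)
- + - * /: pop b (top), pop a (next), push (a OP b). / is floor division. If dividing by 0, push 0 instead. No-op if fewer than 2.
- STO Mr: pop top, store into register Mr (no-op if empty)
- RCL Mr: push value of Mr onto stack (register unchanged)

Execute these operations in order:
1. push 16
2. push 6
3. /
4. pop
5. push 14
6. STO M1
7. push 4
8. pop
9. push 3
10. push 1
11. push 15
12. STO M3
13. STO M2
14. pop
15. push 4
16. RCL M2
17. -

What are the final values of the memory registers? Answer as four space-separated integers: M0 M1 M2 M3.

After op 1 (push 16): stack=[16] mem=[0,0,0,0]
After op 2 (push 6): stack=[16,6] mem=[0,0,0,0]
After op 3 (/): stack=[2] mem=[0,0,0,0]
After op 4 (pop): stack=[empty] mem=[0,0,0,0]
After op 5 (push 14): stack=[14] mem=[0,0,0,0]
After op 6 (STO M1): stack=[empty] mem=[0,14,0,0]
After op 7 (push 4): stack=[4] mem=[0,14,0,0]
After op 8 (pop): stack=[empty] mem=[0,14,0,0]
After op 9 (push 3): stack=[3] mem=[0,14,0,0]
After op 10 (push 1): stack=[3,1] mem=[0,14,0,0]
After op 11 (push 15): stack=[3,1,15] mem=[0,14,0,0]
After op 12 (STO M3): stack=[3,1] mem=[0,14,0,15]
After op 13 (STO M2): stack=[3] mem=[0,14,1,15]
After op 14 (pop): stack=[empty] mem=[0,14,1,15]
After op 15 (push 4): stack=[4] mem=[0,14,1,15]
After op 16 (RCL M2): stack=[4,1] mem=[0,14,1,15]
After op 17 (-): stack=[3] mem=[0,14,1,15]

Answer: 0 14 1 15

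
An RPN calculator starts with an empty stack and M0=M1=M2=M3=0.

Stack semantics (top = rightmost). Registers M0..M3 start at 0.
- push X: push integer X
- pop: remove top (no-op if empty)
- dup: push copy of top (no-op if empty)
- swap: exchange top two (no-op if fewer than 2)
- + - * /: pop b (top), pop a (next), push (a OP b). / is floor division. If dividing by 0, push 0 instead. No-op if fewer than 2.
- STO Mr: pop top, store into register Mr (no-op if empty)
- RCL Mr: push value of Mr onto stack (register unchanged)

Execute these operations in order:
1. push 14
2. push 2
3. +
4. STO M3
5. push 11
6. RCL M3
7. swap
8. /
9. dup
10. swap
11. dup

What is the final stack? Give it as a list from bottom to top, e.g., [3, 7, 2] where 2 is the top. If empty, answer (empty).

After op 1 (push 14): stack=[14] mem=[0,0,0,0]
After op 2 (push 2): stack=[14,2] mem=[0,0,0,0]
After op 3 (+): stack=[16] mem=[0,0,0,0]
After op 4 (STO M3): stack=[empty] mem=[0,0,0,16]
After op 5 (push 11): stack=[11] mem=[0,0,0,16]
After op 6 (RCL M3): stack=[11,16] mem=[0,0,0,16]
After op 7 (swap): stack=[16,11] mem=[0,0,0,16]
After op 8 (/): stack=[1] mem=[0,0,0,16]
After op 9 (dup): stack=[1,1] mem=[0,0,0,16]
After op 10 (swap): stack=[1,1] mem=[0,0,0,16]
After op 11 (dup): stack=[1,1,1] mem=[0,0,0,16]

Answer: [1, 1, 1]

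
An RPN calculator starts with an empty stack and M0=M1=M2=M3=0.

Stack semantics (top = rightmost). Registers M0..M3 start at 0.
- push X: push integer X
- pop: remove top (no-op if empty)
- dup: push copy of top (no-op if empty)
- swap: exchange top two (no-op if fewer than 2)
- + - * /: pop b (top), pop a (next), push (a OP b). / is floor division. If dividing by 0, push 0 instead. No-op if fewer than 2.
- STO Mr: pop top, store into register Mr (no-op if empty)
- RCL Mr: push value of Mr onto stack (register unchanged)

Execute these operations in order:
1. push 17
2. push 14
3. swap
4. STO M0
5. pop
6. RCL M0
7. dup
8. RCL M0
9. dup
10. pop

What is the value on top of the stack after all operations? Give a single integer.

After op 1 (push 17): stack=[17] mem=[0,0,0,0]
After op 2 (push 14): stack=[17,14] mem=[0,0,0,0]
After op 3 (swap): stack=[14,17] mem=[0,0,0,0]
After op 4 (STO M0): stack=[14] mem=[17,0,0,0]
After op 5 (pop): stack=[empty] mem=[17,0,0,0]
After op 6 (RCL M0): stack=[17] mem=[17,0,0,0]
After op 7 (dup): stack=[17,17] mem=[17,0,0,0]
After op 8 (RCL M0): stack=[17,17,17] mem=[17,0,0,0]
After op 9 (dup): stack=[17,17,17,17] mem=[17,0,0,0]
After op 10 (pop): stack=[17,17,17] mem=[17,0,0,0]

Answer: 17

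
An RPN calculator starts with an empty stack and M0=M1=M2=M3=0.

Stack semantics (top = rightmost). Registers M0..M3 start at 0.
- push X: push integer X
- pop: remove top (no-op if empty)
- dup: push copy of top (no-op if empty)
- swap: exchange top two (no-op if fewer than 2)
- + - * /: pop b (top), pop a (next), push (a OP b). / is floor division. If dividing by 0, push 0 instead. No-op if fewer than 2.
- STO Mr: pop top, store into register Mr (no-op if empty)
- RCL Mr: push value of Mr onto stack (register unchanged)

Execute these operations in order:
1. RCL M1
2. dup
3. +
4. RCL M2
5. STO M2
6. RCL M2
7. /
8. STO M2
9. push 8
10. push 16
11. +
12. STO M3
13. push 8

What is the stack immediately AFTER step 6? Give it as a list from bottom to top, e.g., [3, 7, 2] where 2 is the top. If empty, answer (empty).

After op 1 (RCL M1): stack=[0] mem=[0,0,0,0]
After op 2 (dup): stack=[0,0] mem=[0,0,0,0]
After op 3 (+): stack=[0] mem=[0,0,0,0]
After op 4 (RCL M2): stack=[0,0] mem=[0,0,0,0]
After op 5 (STO M2): stack=[0] mem=[0,0,0,0]
After op 6 (RCL M2): stack=[0,0] mem=[0,0,0,0]

[0, 0]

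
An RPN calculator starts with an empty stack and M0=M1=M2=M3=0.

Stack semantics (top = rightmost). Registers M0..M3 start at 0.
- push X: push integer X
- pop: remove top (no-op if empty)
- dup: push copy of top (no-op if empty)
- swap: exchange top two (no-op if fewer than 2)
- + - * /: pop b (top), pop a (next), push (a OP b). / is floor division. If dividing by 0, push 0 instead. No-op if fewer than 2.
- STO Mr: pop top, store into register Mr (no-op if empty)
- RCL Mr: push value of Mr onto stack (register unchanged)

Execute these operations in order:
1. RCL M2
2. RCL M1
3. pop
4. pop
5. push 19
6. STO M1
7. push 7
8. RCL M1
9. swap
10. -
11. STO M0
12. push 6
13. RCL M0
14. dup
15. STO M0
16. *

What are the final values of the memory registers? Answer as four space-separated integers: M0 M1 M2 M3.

Answer: 12 19 0 0

Derivation:
After op 1 (RCL M2): stack=[0] mem=[0,0,0,0]
After op 2 (RCL M1): stack=[0,0] mem=[0,0,0,0]
After op 3 (pop): stack=[0] mem=[0,0,0,0]
After op 4 (pop): stack=[empty] mem=[0,0,0,0]
After op 5 (push 19): stack=[19] mem=[0,0,0,0]
After op 6 (STO M1): stack=[empty] mem=[0,19,0,0]
After op 7 (push 7): stack=[7] mem=[0,19,0,0]
After op 8 (RCL M1): stack=[7,19] mem=[0,19,0,0]
After op 9 (swap): stack=[19,7] mem=[0,19,0,0]
After op 10 (-): stack=[12] mem=[0,19,0,0]
After op 11 (STO M0): stack=[empty] mem=[12,19,0,0]
After op 12 (push 6): stack=[6] mem=[12,19,0,0]
After op 13 (RCL M0): stack=[6,12] mem=[12,19,0,0]
After op 14 (dup): stack=[6,12,12] mem=[12,19,0,0]
After op 15 (STO M0): stack=[6,12] mem=[12,19,0,0]
After op 16 (*): stack=[72] mem=[12,19,0,0]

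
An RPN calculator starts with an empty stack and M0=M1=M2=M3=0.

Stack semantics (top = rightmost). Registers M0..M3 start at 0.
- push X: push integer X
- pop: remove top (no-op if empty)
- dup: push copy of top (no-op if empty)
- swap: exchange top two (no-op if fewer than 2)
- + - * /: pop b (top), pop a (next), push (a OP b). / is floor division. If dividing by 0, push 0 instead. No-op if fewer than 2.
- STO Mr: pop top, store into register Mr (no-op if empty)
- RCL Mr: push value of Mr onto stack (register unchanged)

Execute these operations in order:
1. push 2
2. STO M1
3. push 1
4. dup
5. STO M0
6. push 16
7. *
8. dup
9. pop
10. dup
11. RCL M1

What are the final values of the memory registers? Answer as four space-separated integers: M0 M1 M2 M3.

After op 1 (push 2): stack=[2] mem=[0,0,0,0]
After op 2 (STO M1): stack=[empty] mem=[0,2,0,0]
After op 3 (push 1): stack=[1] mem=[0,2,0,0]
After op 4 (dup): stack=[1,1] mem=[0,2,0,0]
After op 5 (STO M0): stack=[1] mem=[1,2,0,0]
After op 6 (push 16): stack=[1,16] mem=[1,2,0,0]
After op 7 (*): stack=[16] mem=[1,2,0,0]
After op 8 (dup): stack=[16,16] mem=[1,2,0,0]
After op 9 (pop): stack=[16] mem=[1,2,0,0]
After op 10 (dup): stack=[16,16] mem=[1,2,0,0]
After op 11 (RCL M1): stack=[16,16,2] mem=[1,2,0,0]

Answer: 1 2 0 0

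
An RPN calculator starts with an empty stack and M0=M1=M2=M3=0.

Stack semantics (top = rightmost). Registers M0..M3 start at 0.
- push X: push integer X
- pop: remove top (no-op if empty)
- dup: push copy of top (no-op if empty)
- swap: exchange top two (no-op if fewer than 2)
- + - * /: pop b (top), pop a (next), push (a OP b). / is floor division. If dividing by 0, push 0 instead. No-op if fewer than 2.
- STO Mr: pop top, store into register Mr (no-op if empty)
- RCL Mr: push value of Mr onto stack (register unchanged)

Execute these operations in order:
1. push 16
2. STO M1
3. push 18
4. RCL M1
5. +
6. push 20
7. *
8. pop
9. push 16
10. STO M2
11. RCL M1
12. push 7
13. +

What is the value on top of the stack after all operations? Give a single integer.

Answer: 23

Derivation:
After op 1 (push 16): stack=[16] mem=[0,0,0,0]
After op 2 (STO M1): stack=[empty] mem=[0,16,0,0]
After op 3 (push 18): stack=[18] mem=[0,16,0,0]
After op 4 (RCL M1): stack=[18,16] mem=[0,16,0,0]
After op 5 (+): stack=[34] mem=[0,16,0,0]
After op 6 (push 20): stack=[34,20] mem=[0,16,0,0]
After op 7 (*): stack=[680] mem=[0,16,0,0]
After op 8 (pop): stack=[empty] mem=[0,16,0,0]
After op 9 (push 16): stack=[16] mem=[0,16,0,0]
After op 10 (STO M2): stack=[empty] mem=[0,16,16,0]
After op 11 (RCL M1): stack=[16] mem=[0,16,16,0]
After op 12 (push 7): stack=[16,7] mem=[0,16,16,0]
After op 13 (+): stack=[23] mem=[0,16,16,0]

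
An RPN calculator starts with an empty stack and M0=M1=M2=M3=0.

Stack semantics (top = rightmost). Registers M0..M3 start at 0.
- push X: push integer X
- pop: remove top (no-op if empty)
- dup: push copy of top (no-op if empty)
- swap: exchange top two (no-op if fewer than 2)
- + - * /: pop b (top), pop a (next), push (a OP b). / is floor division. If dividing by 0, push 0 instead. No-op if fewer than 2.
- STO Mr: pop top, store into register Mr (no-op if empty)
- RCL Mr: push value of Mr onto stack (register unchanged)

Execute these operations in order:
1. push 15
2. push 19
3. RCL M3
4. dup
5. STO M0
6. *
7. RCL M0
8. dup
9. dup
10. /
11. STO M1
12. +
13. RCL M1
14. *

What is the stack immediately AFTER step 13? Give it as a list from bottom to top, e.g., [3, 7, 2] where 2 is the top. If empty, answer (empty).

After op 1 (push 15): stack=[15] mem=[0,0,0,0]
After op 2 (push 19): stack=[15,19] mem=[0,0,0,0]
After op 3 (RCL M3): stack=[15,19,0] mem=[0,0,0,0]
After op 4 (dup): stack=[15,19,0,0] mem=[0,0,0,0]
After op 5 (STO M0): stack=[15,19,0] mem=[0,0,0,0]
After op 6 (*): stack=[15,0] mem=[0,0,0,0]
After op 7 (RCL M0): stack=[15,0,0] mem=[0,0,0,0]
After op 8 (dup): stack=[15,0,0,0] mem=[0,0,0,0]
After op 9 (dup): stack=[15,0,0,0,0] mem=[0,0,0,0]
After op 10 (/): stack=[15,0,0,0] mem=[0,0,0,0]
After op 11 (STO M1): stack=[15,0,0] mem=[0,0,0,0]
After op 12 (+): stack=[15,0] mem=[0,0,0,0]
After op 13 (RCL M1): stack=[15,0,0] mem=[0,0,0,0]

[15, 0, 0]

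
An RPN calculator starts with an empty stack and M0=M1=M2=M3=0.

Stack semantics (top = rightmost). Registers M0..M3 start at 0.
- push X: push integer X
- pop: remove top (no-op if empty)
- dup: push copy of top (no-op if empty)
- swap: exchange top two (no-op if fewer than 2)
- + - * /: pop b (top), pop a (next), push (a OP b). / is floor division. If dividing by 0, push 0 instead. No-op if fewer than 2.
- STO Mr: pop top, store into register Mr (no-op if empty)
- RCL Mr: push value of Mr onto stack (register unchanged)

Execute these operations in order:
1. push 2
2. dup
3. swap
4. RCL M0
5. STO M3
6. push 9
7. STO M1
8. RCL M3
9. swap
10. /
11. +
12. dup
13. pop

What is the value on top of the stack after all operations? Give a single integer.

Answer: 2

Derivation:
After op 1 (push 2): stack=[2] mem=[0,0,0,0]
After op 2 (dup): stack=[2,2] mem=[0,0,0,0]
After op 3 (swap): stack=[2,2] mem=[0,0,0,0]
After op 4 (RCL M0): stack=[2,2,0] mem=[0,0,0,0]
After op 5 (STO M3): stack=[2,2] mem=[0,0,0,0]
After op 6 (push 9): stack=[2,2,9] mem=[0,0,0,0]
After op 7 (STO M1): stack=[2,2] mem=[0,9,0,0]
After op 8 (RCL M3): stack=[2,2,0] mem=[0,9,0,0]
After op 9 (swap): stack=[2,0,2] mem=[0,9,0,0]
After op 10 (/): stack=[2,0] mem=[0,9,0,0]
After op 11 (+): stack=[2] mem=[0,9,0,0]
After op 12 (dup): stack=[2,2] mem=[0,9,0,0]
After op 13 (pop): stack=[2] mem=[0,9,0,0]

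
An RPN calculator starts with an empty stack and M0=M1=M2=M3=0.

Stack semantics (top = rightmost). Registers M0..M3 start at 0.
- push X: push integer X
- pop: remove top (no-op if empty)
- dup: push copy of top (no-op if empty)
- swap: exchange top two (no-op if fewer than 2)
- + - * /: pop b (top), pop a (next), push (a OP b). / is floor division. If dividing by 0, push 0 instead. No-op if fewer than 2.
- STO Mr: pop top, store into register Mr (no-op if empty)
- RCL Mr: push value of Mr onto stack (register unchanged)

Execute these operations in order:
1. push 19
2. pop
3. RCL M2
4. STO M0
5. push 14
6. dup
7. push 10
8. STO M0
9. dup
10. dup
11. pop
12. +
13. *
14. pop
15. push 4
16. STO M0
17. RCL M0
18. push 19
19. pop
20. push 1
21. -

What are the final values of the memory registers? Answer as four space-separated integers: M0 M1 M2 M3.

Answer: 4 0 0 0

Derivation:
After op 1 (push 19): stack=[19] mem=[0,0,0,0]
After op 2 (pop): stack=[empty] mem=[0,0,0,0]
After op 3 (RCL M2): stack=[0] mem=[0,0,0,0]
After op 4 (STO M0): stack=[empty] mem=[0,0,0,0]
After op 5 (push 14): stack=[14] mem=[0,0,0,0]
After op 6 (dup): stack=[14,14] mem=[0,0,0,0]
After op 7 (push 10): stack=[14,14,10] mem=[0,0,0,0]
After op 8 (STO M0): stack=[14,14] mem=[10,0,0,0]
After op 9 (dup): stack=[14,14,14] mem=[10,0,0,0]
After op 10 (dup): stack=[14,14,14,14] mem=[10,0,0,0]
After op 11 (pop): stack=[14,14,14] mem=[10,0,0,0]
After op 12 (+): stack=[14,28] mem=[10,0,0,0]
After op 13 (*): stack=[392] mem=[10,0,0,0]
After op 14 (pop): stack=[empty] mem=[10,0,0,0]
After op 15 (push 4): stack=[4] mem=[10,0,0,0]
After op 16 (STO M0): stack=[empty] mem=[4,0,0,0]
After op 17 (RCL M0): stack=[4] mem=[4,0,0,0]
After op 18 (push 19): stack=[4,19] mem=[4,0,0,0]
After op 19 (pop): stack=[4] mem=[4,0,0,0]
After op 20 (push 1): stack=[4,1] mem=[4,0,0,0]
After op 21 (-): stack=[3] mem=[4,0,0,0]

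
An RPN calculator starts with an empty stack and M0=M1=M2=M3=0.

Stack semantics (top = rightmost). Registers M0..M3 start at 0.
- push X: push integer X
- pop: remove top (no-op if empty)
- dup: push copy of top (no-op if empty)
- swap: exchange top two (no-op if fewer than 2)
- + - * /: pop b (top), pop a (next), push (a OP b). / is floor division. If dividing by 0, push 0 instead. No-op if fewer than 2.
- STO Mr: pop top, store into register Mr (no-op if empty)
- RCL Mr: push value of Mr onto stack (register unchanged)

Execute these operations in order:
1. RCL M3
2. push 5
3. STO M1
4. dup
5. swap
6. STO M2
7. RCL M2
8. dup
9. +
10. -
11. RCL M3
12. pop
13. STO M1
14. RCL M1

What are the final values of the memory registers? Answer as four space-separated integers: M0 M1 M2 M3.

Answer: 0 0 0 0

Derivation:
After op 1 (RCL M3): stack=[0] mem=[0,0,0,0]
After op 2 (push 5): stack=[0,5] mem=[0,0,0,0]
After op 3 (STO M1): stack=[0] mem=[0,5,0,0]
After op 4 (dup): stack=[0,0] mem=[0,5,0,0]
After op 5 (swap): stack=[0,0] mem=[0,5,0,0]
After op 6 (STO M2): stack=[0] mem=[0,5,0,0]
After op 7 (RCL M2): stack=[0,0] mem=[0,5,0,0]
After op 8 (dup): stack=[0,0,0] mem=[0,5,0,0]
After op 9 (+): stack=[0,0] mem=[0,5,0,0]
After op 10 (-): stack=[0] mem=[0,5,0,0]
After op 11 (RCL M3): stack=[0,0] mem=[0,5,0,0]
After op 12 (pop): stack=[0] mem=[0,5,0,0]
After op 13 (STO M1): stack=[empty] mem=[0,0,0,0]
After op 14 (RCL M1): stack=[0] mem=[0,0,0,0]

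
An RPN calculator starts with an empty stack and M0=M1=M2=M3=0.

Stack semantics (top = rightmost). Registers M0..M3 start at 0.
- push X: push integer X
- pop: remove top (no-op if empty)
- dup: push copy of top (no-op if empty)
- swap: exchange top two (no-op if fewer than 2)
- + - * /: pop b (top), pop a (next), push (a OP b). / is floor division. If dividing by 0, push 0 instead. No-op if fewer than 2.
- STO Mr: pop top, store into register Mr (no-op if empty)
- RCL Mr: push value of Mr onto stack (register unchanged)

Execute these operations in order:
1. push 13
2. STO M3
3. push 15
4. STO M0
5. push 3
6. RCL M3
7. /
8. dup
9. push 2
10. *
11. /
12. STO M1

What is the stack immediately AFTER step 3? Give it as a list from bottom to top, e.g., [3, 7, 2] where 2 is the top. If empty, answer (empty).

After op 1 (push 13): stack=[13] mem=[0,0,0,0]
After op 2 (STO M3): stack=[empty] mem=[0,0,0,13]
After op 3 (push 15): stack=[15] mem=[0,0,0,13]

[15]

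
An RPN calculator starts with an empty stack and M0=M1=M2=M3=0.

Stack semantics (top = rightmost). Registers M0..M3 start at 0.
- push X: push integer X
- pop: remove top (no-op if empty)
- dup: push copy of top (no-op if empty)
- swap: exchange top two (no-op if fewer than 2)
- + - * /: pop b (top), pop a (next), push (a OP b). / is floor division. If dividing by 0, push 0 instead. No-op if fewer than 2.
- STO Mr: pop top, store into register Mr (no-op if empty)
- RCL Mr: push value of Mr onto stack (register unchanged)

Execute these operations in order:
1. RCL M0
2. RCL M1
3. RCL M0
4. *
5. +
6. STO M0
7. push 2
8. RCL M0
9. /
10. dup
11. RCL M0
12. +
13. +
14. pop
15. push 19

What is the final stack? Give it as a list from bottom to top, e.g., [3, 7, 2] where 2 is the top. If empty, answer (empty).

Answer: [19]

Derivation:
After op 1 (RCL M0): stack=[0] mem=[0,0,0,0]
After op 2 (RCL M1): stack=[0,0] mem=[0,0,0,0]
After op 3 (RCL M0): stack=[0,0,0] mem=[0,0,0,0]
After op 4 (*): stack=[0,0] mem=[0,0,0,0]
After op 5 (+): stack=[0] mem=[0,0,0,0]
After op 6 (STO M0): stack=[empty] mem=[0,0,0,0]
After op 7 (push 2): stack=[2] mem=[0,0,0,0]
After op 8 (RCL M0): stack=[2,0] mem=[0,0,0,0]
After op 9 (/): stack=[0] mem=[0,0,0,0]
After op 10 (dup): stack=[0,0] mem=[0,0,0,0]
After op 11 (RCL M0): stack=[0,0,0] mem=[0,0,0,0]
After op 12 (+): stack=[0,0] mem=[0,0,0,0]
After op 13 (+): stack=[0] mem=[0,0,0,0]
After op 14 (pop): stack=[empty] mem=[0,0,0,0]
After op 15 (push 19): stack=[19] mem=[0,0,0,0]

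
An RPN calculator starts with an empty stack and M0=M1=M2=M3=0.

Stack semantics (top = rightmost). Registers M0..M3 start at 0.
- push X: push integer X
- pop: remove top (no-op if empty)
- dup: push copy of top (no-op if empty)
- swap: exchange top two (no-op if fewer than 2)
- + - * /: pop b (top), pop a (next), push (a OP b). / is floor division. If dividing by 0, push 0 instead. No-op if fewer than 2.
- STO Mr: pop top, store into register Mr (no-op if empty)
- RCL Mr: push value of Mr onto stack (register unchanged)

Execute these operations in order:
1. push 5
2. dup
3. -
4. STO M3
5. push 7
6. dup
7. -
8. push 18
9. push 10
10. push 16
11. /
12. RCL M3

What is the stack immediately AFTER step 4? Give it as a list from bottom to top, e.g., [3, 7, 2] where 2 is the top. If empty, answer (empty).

After op 1 (push 5): stack=[5] mem=[0,0,0,0]
After op 2 (dup): stack=[5,5] mem=[0,0,0,0]
After op 3 (-): stack=[0] mem=[0,0,0,0]
After op 4 (STO M3): stack=[empty] mem=[0,0,0,0]

(empty)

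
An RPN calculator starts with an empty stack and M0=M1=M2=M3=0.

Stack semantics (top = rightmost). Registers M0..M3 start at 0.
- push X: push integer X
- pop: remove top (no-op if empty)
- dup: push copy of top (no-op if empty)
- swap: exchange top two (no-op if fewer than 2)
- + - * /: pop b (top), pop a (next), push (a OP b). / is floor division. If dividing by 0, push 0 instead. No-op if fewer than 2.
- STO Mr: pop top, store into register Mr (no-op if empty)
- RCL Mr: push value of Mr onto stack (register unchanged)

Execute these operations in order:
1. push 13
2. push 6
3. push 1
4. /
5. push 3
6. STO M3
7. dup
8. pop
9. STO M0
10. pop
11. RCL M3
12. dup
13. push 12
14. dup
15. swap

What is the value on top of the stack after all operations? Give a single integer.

After op 1 (push 13): stack=[13] mem=[0,0,0,0]
After op 2 (push 6): stack=[13,6] mem=[0,0,0,0]
After op 3 (push 1): stack=[13,6,1] mem=[0,0,0,0]
After op 4 (/): stack=[13,6] mem=[0,0,0,0]
After op 5 (push 3): stack=[13,6,3] mem=[0,0,0,0]
After op 6 (STO M3): stack=[13,6] mem=[0,0,0,3]
After op 7 (dup): stack=[13,6,6] mem=[0,0,0,3]
After op 8 (pop): stack=[13,6] mem=[0,0,0,3]
After op 9 (STO M0): stack=[13] mem=[6,0,0,3]
After op 10 (pop): stack=[empty] mem=[6,0,0,3]
After op 11 (RCL M3): stack=[3] mem=[6,0,0,3]
After op 12 (dup): stack=[3,3] mem=[6,0,0,3]
After op 13 (push 12): stack=[3,3,12] mem=[6,0,0,3]
After op 14 (dup): stack=[3,3,12,12] mem=[6,0,0,3]
After op 15 (swap): stack=[3,3,12,12] mem=[6,0,0,3]

Answer: 12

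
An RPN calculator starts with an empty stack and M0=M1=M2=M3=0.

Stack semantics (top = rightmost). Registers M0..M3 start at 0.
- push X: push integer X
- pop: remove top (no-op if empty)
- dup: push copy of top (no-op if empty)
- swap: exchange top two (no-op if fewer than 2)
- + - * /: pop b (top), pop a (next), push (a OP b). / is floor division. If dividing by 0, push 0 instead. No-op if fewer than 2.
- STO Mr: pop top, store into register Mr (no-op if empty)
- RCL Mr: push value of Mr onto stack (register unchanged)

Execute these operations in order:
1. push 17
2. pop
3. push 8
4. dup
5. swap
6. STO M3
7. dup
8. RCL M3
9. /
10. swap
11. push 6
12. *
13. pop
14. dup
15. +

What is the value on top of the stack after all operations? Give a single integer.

Answer: 2

Derivation:
After op 1 (push 17): stack=[17] mem=[0,0,0,0]
After op 2 (pop): stack=[empty] mem=[0,0,0,0]
After op 3 (push 8): stack=[8] mem=[0,0,0,0]
After op 4 (dup): stack=[8,8] mem=[0,0,0,0]
After op 5 (swap): stack=[8,8] mem=[0,0,0,0]
After op 6 (STO M3): stack=[8] mem=[0,0,0,8]
After op 7 (dup): stack=[8,8] mem=[0,0,0,8]
After op 8 (RCL M3): stack=[8,8,8] mem=[0,0,0,8]
After op 9 (/): stack=[8,1] mem=[0,0,0,8]
After op 10 (swap): stack=[1,8] mem=[0,0,0,8]
After op 11 (push 6): stack=[1,8,6] mem=[0,0,0,8]
After op 12 (*): stack=[1,48] mem=[0,0,0,8]
After op 13 (pop): stack=[1] mem=[0,0,0,8]
After op 14 (dup): stack=[1,1] mem=[0,0,0,8]
After op 15 (+): stack=[2] mem=[0,0,0,8]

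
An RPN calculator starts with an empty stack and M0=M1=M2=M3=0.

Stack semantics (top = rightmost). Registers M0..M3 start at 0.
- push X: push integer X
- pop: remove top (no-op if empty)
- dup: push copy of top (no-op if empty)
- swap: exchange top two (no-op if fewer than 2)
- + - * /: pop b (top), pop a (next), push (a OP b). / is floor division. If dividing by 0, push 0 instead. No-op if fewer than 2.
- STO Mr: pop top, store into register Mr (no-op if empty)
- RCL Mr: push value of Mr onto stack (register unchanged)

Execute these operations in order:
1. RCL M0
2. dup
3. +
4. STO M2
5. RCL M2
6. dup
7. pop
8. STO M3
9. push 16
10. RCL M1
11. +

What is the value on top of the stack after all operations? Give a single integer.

Answer: 16

Derivation:
After op 1 (RCL M0): stack=[0] mem=[0,0,0,0]
After op 2 (dup): stack=[0,0] mem=[0,0,0,0]
After op 3 (+): stack=[0] mem=[0,0,0,0]
After op 4 (STO M2): stack=[empty] mem=[0,0,0,0]
After op 5 (RCL M2): stack=[0] mem=[0,0,0,0]
After op 6 (dup): stack=[0,0] mem=[0,0,0,0]
After op 7 (pop): stack=[0] mem=[0,0,0,0]
After op 8 (STO M3): stack=[empty] mem=[0,0,0,0]
After op 9 (push 16): stack=[16] mem=[0,0,0,0]
After op 10 (RCL M1): stack=[16,0] mem=[0,0,0,0]
After op 11 (+): stack=[16] mem=[0,0,0,0]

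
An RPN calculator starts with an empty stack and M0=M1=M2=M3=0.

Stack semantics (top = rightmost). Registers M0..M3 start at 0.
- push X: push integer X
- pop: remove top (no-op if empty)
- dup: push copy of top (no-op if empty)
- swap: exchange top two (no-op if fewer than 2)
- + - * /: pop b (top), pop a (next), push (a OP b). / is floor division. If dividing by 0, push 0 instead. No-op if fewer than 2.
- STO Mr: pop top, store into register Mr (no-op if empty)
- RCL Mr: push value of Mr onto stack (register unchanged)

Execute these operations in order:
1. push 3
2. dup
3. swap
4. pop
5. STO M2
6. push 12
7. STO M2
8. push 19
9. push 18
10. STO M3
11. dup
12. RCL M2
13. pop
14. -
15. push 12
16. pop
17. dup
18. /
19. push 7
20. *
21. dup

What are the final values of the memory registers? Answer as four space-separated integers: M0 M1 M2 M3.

After op 1 (push 3): stack=[3] mem=[0,0,0,0]
After op 2 (dup): stack=[3,3] mem=[0,0,0,0]
After op 3 (swap): stack=[3,3] mem=[0,0,0,0]
After op 4 (pop): stack=[3] mem=[0,0,0,0]
After op 5 (STO M2): stack=[empty] mem=[0,0,3,0]
After op 6 (push 12): stack=[12] mem=[0,0,3,0]
After op 7 (STO M2): stack=[empty] mem=[0,0,12,0]
After op 8 (push 19): stack=[19] mem=[0,0,12,0]
After op 9 (push 18): stack=[19,18] mem=[0,0,12,0]
After op 10 (STO M3): stack=[19] mem=[0,0,12,18]
After op 11 (dup): stack=[19,19] mem=[0,0,12,18]
After op 12 (RCL M2): stack=[19,19,12] mem=[0,0,12,18]
After op 13 (pop): stack=[19,19] mem=[0,0,12,18]
After op 14 (-): stack=[0] mem=[0,0,12,18]
After op 15 (push 12): stack=[0,12] mem=[0,0,12,18]
After op 16 (pop): stack=[0] mem=[0,0,12,18]
After op 17 (dup): stack=[0,0] mem=[0,0,12,18]
After op 18 (/): stack=[0] mem=[0,0,12,18]
After op 19 (push 7): stack=[0,7] mem=[0,0,12,18]
After op 20 (*): stack=[0] mem=[0,0,12,18]
After op 21 (dup): stack=[0,0] mem=[0,0,12,18]

Answer: 0 0 12 18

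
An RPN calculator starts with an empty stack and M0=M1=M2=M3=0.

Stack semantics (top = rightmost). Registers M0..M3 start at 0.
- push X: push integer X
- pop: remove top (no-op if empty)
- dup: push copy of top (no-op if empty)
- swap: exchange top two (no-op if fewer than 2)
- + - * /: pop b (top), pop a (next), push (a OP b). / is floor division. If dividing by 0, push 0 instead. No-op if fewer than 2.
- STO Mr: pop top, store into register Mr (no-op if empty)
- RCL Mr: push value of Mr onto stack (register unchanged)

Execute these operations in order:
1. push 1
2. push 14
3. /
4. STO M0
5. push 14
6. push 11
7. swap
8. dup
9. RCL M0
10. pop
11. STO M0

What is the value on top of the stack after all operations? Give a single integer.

Answer: 14

Derivation:
After op 1 (push 1): stack=[1] mem=[0,0,0,0]
After op 2 (push 14): stack=[1,14] mem=[0,0,0,0]
After op 3 (/): stack=[0] mem=[0,0,0,0]
After op 4 (STO M0): stack=[empty] mem=[0,0,0,0]
After op 5 (push 14): stack=[14] mem=[0,0,0,0]
After op 6 (push 11): stack=[14,11] mem=[0,0,0,0]
After op 7 (swap): stack=[11,14] mem=[0,0,0,0]
After op 8 (dup): stack=[11,14,14] mem=[0,0,0,0]
After op 9 (RCL M0): stack=[11,14,14,0] mem=[0,0,0,0]
After op 10 (pop): stack=[11,14,14] mem=[0,0,0,0]
After op 11 (STO M0): stack=[11,14] mem=[14,0,0,0]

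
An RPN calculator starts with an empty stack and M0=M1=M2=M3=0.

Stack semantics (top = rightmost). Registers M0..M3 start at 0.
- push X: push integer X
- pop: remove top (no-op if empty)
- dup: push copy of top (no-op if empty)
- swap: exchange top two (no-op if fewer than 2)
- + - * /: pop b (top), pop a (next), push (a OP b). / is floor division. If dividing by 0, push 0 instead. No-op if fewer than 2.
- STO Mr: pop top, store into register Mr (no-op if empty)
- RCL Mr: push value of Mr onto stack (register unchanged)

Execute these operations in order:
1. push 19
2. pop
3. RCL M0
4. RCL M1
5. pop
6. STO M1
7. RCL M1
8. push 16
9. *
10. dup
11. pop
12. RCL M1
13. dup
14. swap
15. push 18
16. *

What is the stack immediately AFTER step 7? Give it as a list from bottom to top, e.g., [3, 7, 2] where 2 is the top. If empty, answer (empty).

After op 1 (push 19): stack=[19] mem=[0,0,0,0]
After op 2 (pop): stack=[empty] mem=[0,0,0,0]
After op 3 (RCL M0): stack=[0] mem=[0,0,0,0]
After op 4 (RCL M1): stack=[0,0] mem=[0,0,0,0]
After op 5 (pop): stack=[0] mem=[0,0,0,0]
After op 6 (STO M1): stack=[empty] mem=[0,0,0,0]
After op 7 (RCL M1): stack=[0] mem=[0,0,0,0]

[0]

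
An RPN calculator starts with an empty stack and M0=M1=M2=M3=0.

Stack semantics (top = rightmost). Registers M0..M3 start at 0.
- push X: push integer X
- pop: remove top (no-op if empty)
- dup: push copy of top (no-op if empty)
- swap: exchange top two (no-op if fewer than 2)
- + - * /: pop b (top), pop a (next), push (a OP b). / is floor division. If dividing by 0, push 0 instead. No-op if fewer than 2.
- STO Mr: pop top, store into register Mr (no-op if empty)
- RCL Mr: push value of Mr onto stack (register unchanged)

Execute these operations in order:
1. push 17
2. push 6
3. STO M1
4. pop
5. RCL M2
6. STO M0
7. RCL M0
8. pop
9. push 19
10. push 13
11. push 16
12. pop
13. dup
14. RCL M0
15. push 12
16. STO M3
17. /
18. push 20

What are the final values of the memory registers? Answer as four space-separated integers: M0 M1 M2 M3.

Answer: 0 6 0 12

Derivation:
After op 1 (push 17): stack=[17] mem=[0,0,0,0]
After op 2 (push 6): stack=[17,6] mem=[0,0,0,0]
After op 3 (STO M1): stack=[17] mem=[0,6,0,0]
After op 4 (pop): stack=[empty] mem=[0,6,0,0]
After op 5 (RCL M2): stack=[0] mem=[0,6,0,0]
After op 6 (STO M0): stack=[empty] mem=[0,6,0,0]
After op 7 (RCL M0): stack=[0] mem=[0,6,0,0]
After op 8 (pop): stack=[empty] mem=[0,6,0,0]
After op 9 (push 19): stack=[19] mem=[0,6,0,0]
After op 10 (push 13): stack=[19,13] mem=[0,6,0,0]
After op 11 (push 16): stack=[19,13,16] mem=[0,6,0,0]
After op 12 (pop): stack=[19,13] mem=[0,6,0,0]
After op 13 (dup): stack=[19,13,13] mem=[0,6,0,0]
After op 14 (RCL M0): stack=[19,13,13,0] mem=[0,6,0,0]
After op 15 (push 12): stack=[19,13,13,0,12] mem=[0,6,0,0]
After op 16 (STO M3): stack=[19,13,13,0] mem=[0,6,0,12]
After op 17 (/): stack=[19,13,0] mem=[0,6,0,12]
After op 18 (push 20): stack=[19,13,0,20] mem=[0,6,0,12]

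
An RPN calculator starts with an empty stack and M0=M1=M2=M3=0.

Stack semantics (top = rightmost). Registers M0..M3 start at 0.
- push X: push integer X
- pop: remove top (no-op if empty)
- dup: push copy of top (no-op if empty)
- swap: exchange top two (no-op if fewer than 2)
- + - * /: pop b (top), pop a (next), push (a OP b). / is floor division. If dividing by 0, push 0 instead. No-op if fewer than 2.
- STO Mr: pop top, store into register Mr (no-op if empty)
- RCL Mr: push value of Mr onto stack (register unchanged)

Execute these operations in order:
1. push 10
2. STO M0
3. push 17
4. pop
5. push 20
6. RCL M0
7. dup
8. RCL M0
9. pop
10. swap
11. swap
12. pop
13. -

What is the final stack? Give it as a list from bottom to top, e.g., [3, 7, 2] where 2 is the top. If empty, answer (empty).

Answer: [10]

Derivation:
After op 1 (push 10): stack=[10] mem=[0,0,0,0]
After op 2 (STO M0): stack=[empty] mem=[10,0,0,0]
After op 3 (push 17): stack=[17] mem=[10,0,0,0]
After op 4 (pop): stack=[empty] mem=[10,0,0,0]
After op 5 (push 20): stack=[20] mem=[10,0,0,0]
After op 6 (RCL M0): stack=[20,10] mem=[10,0,0,0]
After op 7 (dup): stack=[20,10,10] mem=[10,0,0,0]
After op 8 (RCL M0): stack=[20,10,10,10] mem=[10,0,0,0]
After op 9 (pop): stack=[20,10,10] mem=[10,0,0,0]
After op 10 (swap): stack=[20,10,10] mem=[10,0,0,0]
After op 11 (swap): stack=[20,10,10] mem=[10,0,0,0]
After op 12 (pop): stack=[20,10] mem=[10,0,0,0]
After op 13 (-): stack=[10] mem=[10,0,0,0]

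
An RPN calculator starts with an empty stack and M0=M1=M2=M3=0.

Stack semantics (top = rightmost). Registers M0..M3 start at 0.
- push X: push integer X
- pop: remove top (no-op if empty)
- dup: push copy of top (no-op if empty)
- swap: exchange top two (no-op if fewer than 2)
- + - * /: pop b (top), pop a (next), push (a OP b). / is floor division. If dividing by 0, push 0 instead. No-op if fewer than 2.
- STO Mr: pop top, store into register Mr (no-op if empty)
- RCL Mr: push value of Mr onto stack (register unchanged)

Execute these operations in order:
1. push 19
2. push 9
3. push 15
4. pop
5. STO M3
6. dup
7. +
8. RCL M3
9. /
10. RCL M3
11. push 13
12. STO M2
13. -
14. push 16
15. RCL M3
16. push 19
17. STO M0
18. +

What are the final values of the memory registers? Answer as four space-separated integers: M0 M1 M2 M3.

After op 1 (push 19): stack=[19] mem=[0,0,0,0]
After op 2 (push 9): stack=[19,9] mem=[0,0,0,0]
After op 3 (push 15): stack=[19,9,15] mem=[0,0,0,0]
After op 4 (pop): stack=[19,9] mem=[0,0,0,0]
After op 5 (STO M3): stack=[19] mem=[0,0,0,9]
After op 6 (dup): stack=[19,19] mem=[0,0,0,9]
After op 7 (+): stack=[38] mem=[0,0,0,9]
After op 8 (RCL M3): stack=[38,9] mem=[0,0,0,9]
After op 9 (/): stack=[4] mem=[0,0,0,9]
After op 10 (RCL M3): stack=[4,9] mem=[0,0,0,9]
After op 11 (push 13): stack=[4,9,13] mem=[0,0,0,9]
After op 12 (STO M2): stack=[4,9] mem=[0,0,13,9]
After op 13 (-): stack=[-5] mem=[0,0,13,9]
After op 14 (push 16): stack=[-5,16] mem=[0,0,13,9]
After op 15 (RCL M3): stack=[-5,16,9] mem=[0,0,13,9]
After op 16 (push 19): stack=[-5,16,9,19] mem=[0,0,13,9]
After op 17 (STO M0): stack=[-5,16,9] mem=[19,0,13,9]
After op 18 (+): stack=[-5,25] mem=[19,0,13,9]

Answer: 19 0 13 9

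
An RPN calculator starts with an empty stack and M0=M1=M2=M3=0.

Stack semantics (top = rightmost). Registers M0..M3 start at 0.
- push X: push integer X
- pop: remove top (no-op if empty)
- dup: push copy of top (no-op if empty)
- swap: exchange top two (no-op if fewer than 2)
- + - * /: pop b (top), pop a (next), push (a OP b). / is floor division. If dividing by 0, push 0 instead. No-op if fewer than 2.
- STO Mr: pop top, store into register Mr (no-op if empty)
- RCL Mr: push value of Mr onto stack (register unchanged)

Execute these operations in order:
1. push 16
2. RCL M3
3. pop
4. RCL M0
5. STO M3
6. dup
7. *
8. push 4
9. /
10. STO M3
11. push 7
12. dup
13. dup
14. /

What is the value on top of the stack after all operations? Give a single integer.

After op 1 (push 16): stack=[16] mem=[0,0,0,0]
After op 2 (RCL M3): stack=[16,0] mem=[0,0,0,0]
After op 3 (pop): stack=[16] mem=[0,0,0,0]
After op 4 (RCL M0): stack=[16,0] mem=[0,0,0,0]
After op 5 (STO M3): stack=[16] mem=[0,0,0,0]
After op 6 (dup): stack=[16,16] mem=[0,0,0,0]
After op 7 (*): stack=[256] mem=[0,0,0,0]
After op 8 (push 4): stack=[256,4] mem=[0,0,0,0]
After op 9 (/): stack=[64] mem=[0,0,0,0]
After op 10 (STO M3): stack=[empty] mem=[0,0,0,64]
After op 11 (push 7): stack=[7] mem=[0,0,0,64]
After op 12 (dup): stack=[7,7] mem=[0,0,0,64]
After op 13 (dup): stack=[7,7,7] mem=[0,0,0,64]
After op 14 (/): stack=[7,1] mem=[0,0,0,64]

Answer: 1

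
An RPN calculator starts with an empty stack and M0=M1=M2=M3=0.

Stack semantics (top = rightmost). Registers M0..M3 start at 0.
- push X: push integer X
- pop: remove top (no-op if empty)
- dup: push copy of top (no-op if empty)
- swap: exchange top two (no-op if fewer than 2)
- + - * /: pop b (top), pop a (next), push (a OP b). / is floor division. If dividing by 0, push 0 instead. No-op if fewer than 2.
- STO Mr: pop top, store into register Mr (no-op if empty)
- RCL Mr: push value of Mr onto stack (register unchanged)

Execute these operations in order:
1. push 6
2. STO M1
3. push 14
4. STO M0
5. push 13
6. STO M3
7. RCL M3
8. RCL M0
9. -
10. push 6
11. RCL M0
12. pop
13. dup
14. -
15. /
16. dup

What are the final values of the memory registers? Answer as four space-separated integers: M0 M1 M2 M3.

After op 1 (push 6): stack=[6] mem=[0,0,0,0]
After op 2 (STO M1): stack=[empty] mem=[0,6,0,0]
After op 3 (push 14): stack=[14] mem=[0,6,0,0]
After op 4 (STO M0): stack=[empty] mem=[14,6,0,0]
After op 5 (push 13): stack=[13] mem=[14,6,0,0]
After op 6 (STO M3): stack=[empty] mem=[14,6,0,13]
After op 7 (RCL M3): stack=[13] mem=[14,6,0,13]
After op 8 (RCL M0): stack=[13,14] mem=[14,6,0,13]
After op 9 (-): stack=[-1] mem=[14,6,0,13]
After op 10 (push 6): stack=[-1,6] mem=[14,6,0,13]
After op 11 (RCL M0): stack=[-1,6,14] mem=[14,6,0,13]
After op 12 (pop): stack=[-1,6] mem=[14,6,0,13]
After op 13 (dup): stack=[-1,6,6] mem=[14,6,0,13]
After op 14 (-): stack=[-1,0] mem=[14,6,0,13]
After op 15 (/): stack=[0] mem=[14,6,0,13]
After op 16 (dup): stack=[0,0] mem=[14,6,0,13]

Answer: 14 6 0 13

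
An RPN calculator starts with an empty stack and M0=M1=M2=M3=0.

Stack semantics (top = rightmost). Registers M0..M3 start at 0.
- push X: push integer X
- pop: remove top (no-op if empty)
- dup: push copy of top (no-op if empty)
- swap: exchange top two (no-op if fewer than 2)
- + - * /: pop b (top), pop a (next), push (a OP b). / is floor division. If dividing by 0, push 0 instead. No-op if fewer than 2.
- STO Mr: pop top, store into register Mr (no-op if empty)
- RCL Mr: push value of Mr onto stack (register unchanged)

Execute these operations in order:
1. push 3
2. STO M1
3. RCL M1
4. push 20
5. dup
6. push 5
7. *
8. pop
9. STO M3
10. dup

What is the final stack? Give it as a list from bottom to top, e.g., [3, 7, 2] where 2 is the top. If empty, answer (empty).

Answer: [3, 3]

Derivation:
After op 1 (push 3): stack=[3] mem=[0,0,0,0]
After op 2 (STO M1): stack=[empty] mem=[0,3,0,0]
After op 3 (RCL M1): stack=[3] mem=[0,3,0,0]
After op 4 (push 20): stack=[3,20] mem=[0,3,0,0]
After op 5 (dup): stack=[3,20,20] mem=[0,3,0,0]
After op 6 (push 5): stack=[3,20,20,5] mem=[0,3,0,0]
After op 7 (*): stack=[3,20,100] mem=[0,3,0,0]
After op 8 (pop): stack=[3,20] mem=[0,3,0,0]
After op 9 (STO M3): stack=[3] mem=[0,3,0,20]
After op 10 (dup): stack=[3,3] mem=[0,3,0,20]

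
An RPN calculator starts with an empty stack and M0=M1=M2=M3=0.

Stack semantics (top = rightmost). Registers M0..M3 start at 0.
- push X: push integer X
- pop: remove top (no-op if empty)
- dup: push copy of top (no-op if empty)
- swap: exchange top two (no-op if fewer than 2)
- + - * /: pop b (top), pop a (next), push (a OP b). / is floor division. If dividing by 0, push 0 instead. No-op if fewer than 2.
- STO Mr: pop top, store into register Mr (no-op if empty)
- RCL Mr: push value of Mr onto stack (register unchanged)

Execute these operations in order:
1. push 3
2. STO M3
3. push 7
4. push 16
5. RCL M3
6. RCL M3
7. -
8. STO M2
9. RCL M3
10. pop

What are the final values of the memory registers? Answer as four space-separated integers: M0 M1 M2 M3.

Answer: 0 0 0 3

Derivation:
After op 1 (push 3): stack=[3] mem=[0,0,0,0]
After op 2 (STO M3): stack=[empty] mem=[0,0,0,3]
After op 3 (push 7): stack=[7] mem=[0,0,0,3]
After op 4 (push 16): stack=[7,16] mem=[0,0,0,3]
After op 5 (RCL M3): stack=[7,16,3] mem=[0,0,0,3]
After op 6 (RCL M3): stack=[7,16,3,3] mem=[0,0,0,3]
After op 7 (-): stack=[7,16,0] mem=[0,0,0,3]
After op 8 (STO M2): stack=[7,16] mem=[0,0,0,3]
After op 9 (RCL M3): stack=[7,16,3] mem=[0,0,0,3]
After op 10 (pop): stack=[7,16] mem=[0,0,0,3]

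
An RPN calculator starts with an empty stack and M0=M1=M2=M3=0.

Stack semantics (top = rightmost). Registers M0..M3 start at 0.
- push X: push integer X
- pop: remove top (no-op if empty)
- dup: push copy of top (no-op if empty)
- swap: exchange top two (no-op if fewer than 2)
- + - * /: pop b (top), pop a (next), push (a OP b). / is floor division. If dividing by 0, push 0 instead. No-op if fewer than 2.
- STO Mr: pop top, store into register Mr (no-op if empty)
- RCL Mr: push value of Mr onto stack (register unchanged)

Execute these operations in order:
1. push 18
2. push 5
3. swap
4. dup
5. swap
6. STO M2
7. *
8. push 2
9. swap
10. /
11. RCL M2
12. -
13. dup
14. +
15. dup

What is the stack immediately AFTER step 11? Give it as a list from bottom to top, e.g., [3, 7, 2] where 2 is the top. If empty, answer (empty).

After op 1 (push 18): stack=[18] mem=[0,0,0,0]
After op 2 (push 5): stack=[18,5] mem=[0,0,0,0]
After op 3 (swap): stack=[5,18] mem=[0,0,0,0]
After op 4 (dup): stack=[5,18,18] mem=[0,0,0,0]
After op 5 (swap): stack=[5,18,18] mem=[0,0,0,0]
After op 6 (STO M2): stack=[5,18] mem=[0,0,18,0]
After op 7 (*): stack=[90] mem=[0,0,18,0]
After op 8 (push 2): stack=[90,2] mem=[0,0,18,0]
After op 9 (swap): stack=[2,90] mem=[0,0,18,0]
After op 10 (/): stack=[0] mem=[0,0,18,0]
After op 11 (RCL M2): stack=[0,18] mem=[0,0,18,0]

[0, 18]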